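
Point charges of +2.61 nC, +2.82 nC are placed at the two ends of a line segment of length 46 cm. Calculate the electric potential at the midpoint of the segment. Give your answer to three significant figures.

The total potential is the scalar sum of each charge's contribution, V = Σ kqᵢ/rᵢ.
Each charge is 0.230 m from the midpoint.
V = k[(2.61×10⁻⁹)/(0.230) + (2.82×10⁻⁹)/(0.230)] = 212 V.

212 V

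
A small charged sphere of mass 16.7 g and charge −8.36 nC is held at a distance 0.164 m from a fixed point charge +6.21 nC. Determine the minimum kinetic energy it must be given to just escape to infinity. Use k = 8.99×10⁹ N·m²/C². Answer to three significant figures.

To just escape, total mechanical energy must reach zero at infinity: ½mv²_min + U = 0, so ½mv²_min = −U = |kQq|/r.
|U| = |kQq|/r = (8.99×10⁹ N·m²/C²)(6.21×10⁻⁹)(8.36×10⁻⁹)/(0.164) = 2.85×10⁻⁶ J.

2.85×10⁻⁶ J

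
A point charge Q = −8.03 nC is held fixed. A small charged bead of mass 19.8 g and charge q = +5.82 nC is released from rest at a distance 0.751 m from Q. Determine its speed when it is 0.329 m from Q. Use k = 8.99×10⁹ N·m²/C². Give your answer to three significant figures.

8.51×10⁻³ m/s

Only the electrostatic force acts, so mechanical energy is conserved: ½mv² = U₁ − U₂ = kQq(1/r₁ − 1/r₂).
U₁ − U₂ = (8.99×10⁹ N·m²/C²)(-8.03×10⁻⁹ C)(5.82×10⁻⁹ C)(1/0.751 − 1/0.329) = 7.18×10⁻⁷ J.
v = √(2·7.18×10⁻⁷/0.0198) = 8.51×10⁻³ m/s.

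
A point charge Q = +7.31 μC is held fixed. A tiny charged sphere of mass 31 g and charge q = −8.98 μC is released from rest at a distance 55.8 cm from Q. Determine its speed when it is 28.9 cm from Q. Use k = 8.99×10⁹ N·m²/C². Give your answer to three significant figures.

7.97 m/s

Only the electrostatic force acts, so mechanical energy is conserved: ½mv² = U₁ − U₂ = kQq(1/r₁ − 1/r₂).
U₁ − U₂ = (8.99×10⁹ N·m²/C²)(7.31×10⁻⁶ C)(-8.98×10⁻⁶ C)(1/0.558 − 1/0.289) = 0.984 J.
v = √(2·0.984/0.0310) = 7.97 m/s.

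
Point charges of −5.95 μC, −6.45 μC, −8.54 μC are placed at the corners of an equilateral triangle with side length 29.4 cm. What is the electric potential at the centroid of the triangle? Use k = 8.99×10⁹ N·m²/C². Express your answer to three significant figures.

The total potential is the scalar sum of each charge's contribution, V = Σ kqᵢ/rᵢ.
The distance from each vertex to the centroid is a/√3 = 0.170 m.
V = k[(-5.95×10⁻⁶)/(0.170) + (-6.45×10⁻⁶)/(0.170) + (-8.54×10⁻⁶)/(0.170)] = -1.11×10⁶ V.

-1.11×10⁶ V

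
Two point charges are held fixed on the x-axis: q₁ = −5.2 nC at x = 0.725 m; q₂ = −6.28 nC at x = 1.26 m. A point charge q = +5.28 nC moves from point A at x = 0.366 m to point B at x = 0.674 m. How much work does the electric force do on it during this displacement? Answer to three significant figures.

The work done by the electric force is W_field = −ΔU = −q(V_B − V_A) = q(V_A − V_B).
At A: distances to the source charges are 0.359 m, 0.894 m; V_A = Σ kqᵢ/rᵢ = -193 V.
At B: distances to the source charges are 0.0510 m, 0.586 m; V_B = Σ kqᵢ/rᵢ = -1010 V.
ΔV = V_B − V_A = -820 V.
W_field = −qΔV = −(5.28×10⁻⁹ C)(-820 V) = 4.33×10⁻⁶ J.

4.33×10⁻⁶ J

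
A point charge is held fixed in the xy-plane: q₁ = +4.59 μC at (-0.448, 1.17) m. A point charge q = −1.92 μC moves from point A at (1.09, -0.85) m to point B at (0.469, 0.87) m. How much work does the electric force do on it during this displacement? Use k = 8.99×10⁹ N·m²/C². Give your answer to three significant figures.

0.0509 J

The work done by the electric force is W_field = −ΔU = −q(V_B − V_A) = q(V_A − V_B).
At A: distance to the source charge is 2.54 m; V_A = kq₁/r = 1.63×10⁴ V.
At B: distance to the source charge is 0.965 m; V_B = kq₁/r = 4.28×10⁴ V.
ΔV = V_B − V_A = 2.65×10⁴ V.
W_field = −qΔV = −(-1.92×10⁻⁶ C)(2.65×10⁴ V) = 0.0509 J.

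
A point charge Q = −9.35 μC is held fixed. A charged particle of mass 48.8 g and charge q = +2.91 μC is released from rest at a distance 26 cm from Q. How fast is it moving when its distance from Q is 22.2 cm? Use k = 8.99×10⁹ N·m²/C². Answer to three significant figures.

Only the electrostatic force acts, so mechanical energy is conserved: ½mv² = U₁ − U₂ = kQq(1/r₁ − 1/r₂).
U₁ − U₂ = (8.99×10⁹ N·m²/C²)(-9.35×10⁻⁶ C)(2.91×10⁻⁶ C)(1/0.260 − 1/0.222) = 0.161 J.
v = √(2·0.161/0.0488) = 2.57 m/s.

2.57 m/s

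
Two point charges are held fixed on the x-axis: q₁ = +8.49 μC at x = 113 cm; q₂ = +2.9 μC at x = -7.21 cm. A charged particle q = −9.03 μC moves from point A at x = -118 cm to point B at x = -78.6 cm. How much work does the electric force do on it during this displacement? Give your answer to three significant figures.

The work done by the electric force is W_field = −ΔU = −q(V_B − V_A) = q(V_A − V_B).
At A: distances to the source charges are 2.31 m, 1.11 m; V_A = Σ kqᵢ/rᵢ = 5.66×10⁴ V.
At B: distances to the source charges are 1.92 m, 0.714 m; V_B = Σ kqᵢ/rᵢ = 7.64×10⁴ V.
ΔV = V_B − V_A = 1.98×10⁴ V.
W_field = −qΔV = −(-9.03×10⁻⁶ C)(1.98×10⁴ V) = 0.179 J.

0.179 J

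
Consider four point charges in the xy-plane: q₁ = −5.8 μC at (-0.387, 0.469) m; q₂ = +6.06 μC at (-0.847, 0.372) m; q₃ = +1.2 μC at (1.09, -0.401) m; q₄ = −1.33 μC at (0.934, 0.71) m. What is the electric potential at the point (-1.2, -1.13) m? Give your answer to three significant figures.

6490 V

The total potential is the scalar sum of each charge's contribution, V = Σ kqᵢ/rᵢ.
Distances from the field point to each charge: r₁ = 1.79 m, r₂ = 1.54 m, r₃ = 2.40 m, r₄ = 2.82 m.
V = k[(-5.80×10⁻⁶)/(1.79) + (6.06×10⁻⁶)/(1.54) + (1.20×10⁻⁶)/(2.40) + (-1.33×10⁻⁶)/(2.82)] = 6490 V.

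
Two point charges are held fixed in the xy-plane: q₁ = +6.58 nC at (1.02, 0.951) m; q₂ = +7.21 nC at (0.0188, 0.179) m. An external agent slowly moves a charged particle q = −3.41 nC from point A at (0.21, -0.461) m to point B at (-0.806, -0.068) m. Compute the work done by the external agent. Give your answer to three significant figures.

For quasistatic motion the external work equals the change in potential energy: W_ext = qΔV = q(V_B − V_A).
At A: distances to the source charges are 1.63 m, 0.668 m; V_A = Σ kqᵢ/rᵢ = 133 V.
At B: distances to the source charges are 2.09 m, 0.861 m; V_B = Σ kqᵢ/rᵢ = 104 V.
ΔV = V_B − V_A = -29.8 V.
W_ext = qΔV = (-3.41×10⁻⁹ C)(-29.8 V) = 1.02×10⁻⁷ J.

1.02×10⁻⁷ J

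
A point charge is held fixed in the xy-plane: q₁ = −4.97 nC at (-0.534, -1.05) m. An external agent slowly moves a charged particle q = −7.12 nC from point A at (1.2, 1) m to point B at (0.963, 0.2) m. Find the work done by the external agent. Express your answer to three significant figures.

4.46×10⁻⁸ J

For quasistatic motion the external work equals the change in potential energy: W_ext = qΔV = q(V_B − V_A).
At A: distance to the source charge is 2.69 m; V_A = kq₁/r = -16.6 V.
At B: distance to the source charge is 1.95 m; V_B = kq₁/r = -22.9 V.
ΔV = V_B − V_A = -6.27 V.
W_ext = qΔV = (-7.12×10⁻⁹ C)(-6.27 V) = 4.46×10⁻⁸ J.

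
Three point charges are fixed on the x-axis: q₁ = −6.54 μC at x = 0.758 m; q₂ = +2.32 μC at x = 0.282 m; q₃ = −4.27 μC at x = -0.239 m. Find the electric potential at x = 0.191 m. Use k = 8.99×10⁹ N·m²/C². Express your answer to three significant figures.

Electric potential is a scalar, so the contributions from each charge add algebraically: V = Σ kqᵢ/rᵢ.
Distances from the field point to each charge: r₁ = 0.567 m, r₂ = 0.0910 m, r₃ = 0.430 m.
V = k[(-6.54×10⁻⁶)/(0.567) + (2.32×10⁻⁶)/(0.0910) + (-4.27×10⁻⁶)/(0.430)] = 3.62×10⁴ V.

3.62×10⁴ V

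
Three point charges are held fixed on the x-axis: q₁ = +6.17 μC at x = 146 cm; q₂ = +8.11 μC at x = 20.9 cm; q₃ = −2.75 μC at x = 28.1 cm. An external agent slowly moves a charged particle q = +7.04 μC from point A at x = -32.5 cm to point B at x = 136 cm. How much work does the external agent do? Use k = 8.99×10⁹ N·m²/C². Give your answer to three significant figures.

3.30 J

For quasistatic motion the external work equals the change in potential energy: W_ext = qΔV = q(V_B − V_A).
At A: distances to the source charges are 1.78 m, 0.534 m, 0.606 m; V_A = Σ kqᵢ/rᵢ = 1.27×10⁵ V.
At B: distances to the source charges are 0.100 m, 1.15 m, 1.08 m; V_B = Σ kqᵢ/rᵢ = 5.95×10⁵ V.
ΔV = V_B − V_A = 4.68×10⁵ V.
W_ext = qΔV = (7.04×10⁻⁶ C)(4.68×10⁵ V) = 3.30 J.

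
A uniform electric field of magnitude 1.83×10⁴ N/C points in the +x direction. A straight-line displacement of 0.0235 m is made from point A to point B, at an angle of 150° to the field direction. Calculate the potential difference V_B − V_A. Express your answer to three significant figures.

372 V

Only the component of displacement along E changes the potential: ΔV = −E·d·cosθ.
ΔV = −(1.83×10⁴ V/m)(0.0235 m)cos150° = 372 V.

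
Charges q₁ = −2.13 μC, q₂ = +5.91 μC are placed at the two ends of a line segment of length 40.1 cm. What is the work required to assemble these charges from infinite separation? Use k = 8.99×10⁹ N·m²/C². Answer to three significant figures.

-0.282 J

The assembly work is the sum of pairwise potential energies, U = Σ_{i<j} kqᵢqⱼ/rᵢⱼ.
The separation is r = 0.401 m.
U = (-0.282) = -0.282 J.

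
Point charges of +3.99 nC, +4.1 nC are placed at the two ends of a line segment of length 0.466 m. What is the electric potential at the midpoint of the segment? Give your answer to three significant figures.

The total potential is the scalar sum of each charge's contribution, V = Σ kqᵢ/rᵢ.
Each charge is 0.233 m from the midpoint.
V = k[(3.99×10⁻⁹)/(0.233) + (4.10×10⁻⁹)/(0.233)] = 312 V.

312 V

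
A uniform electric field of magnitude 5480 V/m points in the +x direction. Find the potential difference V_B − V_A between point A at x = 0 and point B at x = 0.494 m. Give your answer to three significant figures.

In a uniform field, potential decreases in the direction of E: V_B − V_A = −E·Δx.
V_B − V_A = −(5480 V/m)(0.494 m) = -2710 V.

-2710 V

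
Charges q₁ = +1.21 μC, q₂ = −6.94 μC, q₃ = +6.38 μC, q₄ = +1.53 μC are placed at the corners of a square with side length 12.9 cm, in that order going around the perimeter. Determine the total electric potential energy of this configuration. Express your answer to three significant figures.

-3.00 J

The assembly work is the sum of pairwise potential energies, U = Σ_{i<j} kqᵢqⱼ/rᵢⱼ.
The four side pairs have separation 0.129 m and the two diagonal pairs 0.182 m.
Summing all 6 pair terms gives U = -3.00 J.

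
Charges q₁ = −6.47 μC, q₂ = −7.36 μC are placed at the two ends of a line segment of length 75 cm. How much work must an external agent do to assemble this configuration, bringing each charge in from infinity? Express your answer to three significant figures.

0.571 J

The work to assemble the configuration equals its total potential energy, U = Σ kqᵢqⱼ/rᵢⱼ over all pairs.
The separation is r = 0.750 m.
U = (0.571) = 0.571 J.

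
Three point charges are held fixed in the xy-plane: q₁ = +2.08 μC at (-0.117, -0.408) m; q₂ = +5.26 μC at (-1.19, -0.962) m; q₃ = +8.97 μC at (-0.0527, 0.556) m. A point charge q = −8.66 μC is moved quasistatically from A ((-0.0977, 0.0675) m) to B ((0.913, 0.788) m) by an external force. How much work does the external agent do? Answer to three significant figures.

For quasistatic motion the external work equals the change in potential energy: W_ext = qΔV = q(V_B − V_A).
At A: distances to the source charges are 0.476 m, 1.50 m, 0.491 m; V_A = Σ kqᵢ/rᵢ = 2.35×10⁵ V.
At B: distances to the source charges are 1.58 m, 2.74 m, 0.993 m; V_B = Σ kqᵢ/rᵢ = 1.10×10⁵ V.
ΔV = V_B − V_A = -1.25×10⁵ V.
W_ext = qΔV = (-8.66×10⁻⁶ C)(-1.25×10⁵ V) = 1.08 J.

1.08 J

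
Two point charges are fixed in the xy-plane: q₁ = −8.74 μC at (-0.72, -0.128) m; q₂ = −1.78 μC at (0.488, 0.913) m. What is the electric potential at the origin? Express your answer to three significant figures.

-1.23×10⁵ V

The total potential is the scalar sum of each charge's contribution, V = Σ kqᵢ/rᵢ.
Distances from the field point to each charge: r₁ = 0.731 m, r₂ = 1.04 m.
V = k[(-8.74×10⁻⁶)/(0.731) + (-1.78×10⁻⁶)/(1.04)] = -1.23×10⁵ V.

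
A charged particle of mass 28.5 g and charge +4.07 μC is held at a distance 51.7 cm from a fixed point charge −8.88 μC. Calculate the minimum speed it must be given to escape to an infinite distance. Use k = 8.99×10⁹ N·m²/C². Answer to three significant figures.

To just escape, total mechanical energy must reach zero at infinity: ½mv²_min + U = 0, so ½mv²_min = −U = |kQq|/r.
|U| = |kQq|/r = (8.99×10⁹ N·m²/C²)(8.88×10⁻⁶)(4.07×10⁻⁶)/(0.517) = 0.628 J.
v_min = √(2|U|/m) = √(2·0.628/0.0285) = 6.64 m/s.

6.64 m/s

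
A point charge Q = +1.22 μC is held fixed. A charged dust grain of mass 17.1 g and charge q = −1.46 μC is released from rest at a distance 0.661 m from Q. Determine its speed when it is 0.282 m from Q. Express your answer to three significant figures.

Only the electrostatic force acts, so mechanical energy is conserved: ½mv² = U₁ − U₂ = kQq(1/r₁ − 1/r₂).
U₁ − U₂ = (8.99×10⁹ N·m²/C²)(1.22×10⁻⁶ C)(-1.46×10⁻⁶ C)(1/0.661 − 1/0.282) = 0.0326 J.
v = √(2·0.0326/0.0171) = 1.95 m/s.

1.95 m/s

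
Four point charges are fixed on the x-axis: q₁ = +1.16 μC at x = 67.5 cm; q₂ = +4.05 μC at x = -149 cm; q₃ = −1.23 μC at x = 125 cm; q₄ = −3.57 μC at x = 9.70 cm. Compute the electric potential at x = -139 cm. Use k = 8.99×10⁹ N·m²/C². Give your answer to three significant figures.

3.43×10⁵ V

The total potential is the scalar sum of each charge's contribution, V = Σ kqᵢ/rᵢ.
Distances from the field point to each charge: r₁ = 2.06 m, r₂ = 0.100 m, r₃ = 2.64 m, r₄ = 1.49 m.
V = k[(1.16×10⁻⁶)/(2.06) + (4.05×10⁻⁶)/(0.100) + (-1.23×10⁻⁶)/(2.64) + (-3.57×10⁻⁶)/(1.49)] = 3.43×10⁵ V.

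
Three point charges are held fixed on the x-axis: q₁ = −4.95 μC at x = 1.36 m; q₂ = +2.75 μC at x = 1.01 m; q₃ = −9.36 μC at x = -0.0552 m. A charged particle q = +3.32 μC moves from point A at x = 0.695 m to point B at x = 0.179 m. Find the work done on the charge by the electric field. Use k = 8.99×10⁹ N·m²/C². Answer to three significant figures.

The work done by the electric force is W_field = −ΔU = −q(V_B − V_A) = q(V_A − V_B).
At A: distances to the source charges are 0.665 m, 0.315 m, 0.750 m; V_A = Σ kqᵢ/rᵢ = -1.01×10⁵ V.
At B: distances to the source charges are 1.18 m, 0.831 m, 0.234 m; V_B = Σ kqᵢ/rᵢ = -3.67×10⁵ V.
ΔV = V_B − V_A = -2.67×10⁵ V.
W_field = −qΔV = −(3.32×10⁻⁶ C)(-2.67×10⁵ V) = 0.885 J.

0.885 J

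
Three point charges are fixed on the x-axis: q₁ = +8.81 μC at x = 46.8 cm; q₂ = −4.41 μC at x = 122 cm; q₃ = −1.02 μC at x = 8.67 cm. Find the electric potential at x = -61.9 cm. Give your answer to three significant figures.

Electric potential is a scalar, so the contributions from each charge add algebraically: V = Σ kqᵢ/rᵢ.
Distances from the field point to each charge: r₁ = 1.09 m, r₂ = 1.84 m, r₃ = 0.706 m.
V = k[(8.81×10⁻⁶)/(1.09) + (-4.41×10⁻⁶)/(1.84) + (-1.02×10⁻⁶)/(0.706)] = 3.83×10⁴ V.

3.83×10⁴ V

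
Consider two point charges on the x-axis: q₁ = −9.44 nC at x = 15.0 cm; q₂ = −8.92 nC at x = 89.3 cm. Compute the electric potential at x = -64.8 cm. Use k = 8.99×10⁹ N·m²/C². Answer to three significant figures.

-158 V

The total potential is the scalar sum of each charge's contribution, V = Σ kqᵢ/rᵢ.
Distances from the field point to each charge: r₁ = 0.798 m, r₂ = 1.54 m.
V = k[(-9.44×10⁻⁹)/(0.798) + (-8.92×10⁻⁹)/(1.54)] = -158 V.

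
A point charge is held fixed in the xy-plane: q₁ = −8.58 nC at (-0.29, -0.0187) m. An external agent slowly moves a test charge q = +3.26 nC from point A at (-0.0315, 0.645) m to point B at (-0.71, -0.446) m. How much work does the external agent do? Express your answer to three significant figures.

For quasistatic motion the external work equals the change in potential energy: W_ext = qΔV = q(V_B − V_A).
At A: distance to the source charge is 0.712 m; V_A = kq₁/r = -108 V.
At B: distance to the source charge is 0.599 m; V_B = kq₁/r = -129 V.
ΔV = V_B − V_A = -20.4 V.
W_ext = qΔV = (3.26×10⁻⁹ C)(-20.4 V) = -6.66×10⁻⁸ J.

-6.66×10⁻⁸ J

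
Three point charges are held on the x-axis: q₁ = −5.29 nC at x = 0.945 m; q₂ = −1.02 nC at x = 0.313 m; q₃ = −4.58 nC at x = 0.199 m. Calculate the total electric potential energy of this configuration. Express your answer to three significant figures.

The assembly work is the sum of pairwise potential energies, U = Σ_{i<j} kqᵢqⱼ/rᵢⱼ.
Pair separations: r₁₂ = 0.632 m, r₁₃ = 0.746 m, r₂₃ = 0.114 m.
U = (7.68×10⁻⁸) + (2.92×10⁻⁷) + (3.68×10⁻⁷) = 7.37×10⁻⁷ J.

7.37×10⁻⁷ J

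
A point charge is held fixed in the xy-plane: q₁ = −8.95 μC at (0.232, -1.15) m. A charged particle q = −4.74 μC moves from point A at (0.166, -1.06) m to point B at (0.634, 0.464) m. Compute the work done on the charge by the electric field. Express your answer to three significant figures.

3.19 J

The work done by the electric force is W_field = −ΔU = −q(V_B − V_A) = q(V_A − V_B).
At A: distance to the source charge is 0.112 m; V_A = kq₁/r = -7.21×10⁵ V.
At B: distance to the source charge is 1.66 m; V_B = kq₁/r = -4.84×10⁴ V.
ΔV = V_B − V_A = 6.73×10⁵ V.
W_field = −qΔV = −(-4.74×10⁻⁶ C)(6.73×10⁵ V) = 3.19 J.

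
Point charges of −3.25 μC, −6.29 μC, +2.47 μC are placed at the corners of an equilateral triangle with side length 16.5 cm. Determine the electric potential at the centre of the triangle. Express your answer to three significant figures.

-6.67×10⁵ V

Electric potential is a scalar, so the contributions from each charge add algebraically: V = Σ kqᵢ/rᵢ.
The distance from each vertex to the centroid is a/√3 = 0.0953 m.
V = k[(-3.25×10⁻⁶)/(0.0953) + (-6.29×10⁻⁶)/(0.0953) + (2.47×10⁻⁶)/(0.0953)] = -6.67×10⁵ V.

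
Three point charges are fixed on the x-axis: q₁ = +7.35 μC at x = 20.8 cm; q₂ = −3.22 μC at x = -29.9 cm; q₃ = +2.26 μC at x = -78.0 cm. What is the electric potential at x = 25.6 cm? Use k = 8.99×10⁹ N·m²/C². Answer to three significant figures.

1.34×10⁶ V

Electric potential is a scalar, so the contributions from each charge add algebraically: V = Σ kqᵢ/rᵢ.
Distances from the field point to each charge: r₁ = 0.0480 m, r₂ = 0.555 m, r₃ = 1.04 m.
V = k[(7.35×10⁻⁶)/(0.0480) + (-3.22×10⁻⁶)/(0.555) + (2.26×10⁻⁶)/(1.04)] = 1.34×10⁶ V.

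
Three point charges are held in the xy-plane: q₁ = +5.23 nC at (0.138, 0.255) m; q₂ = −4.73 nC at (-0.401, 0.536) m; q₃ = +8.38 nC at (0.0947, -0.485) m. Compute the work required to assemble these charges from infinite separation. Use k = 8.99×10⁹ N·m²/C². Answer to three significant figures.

-1.48×10⁻⁷ J

The assembly work is the sum of pairwise potential energies, U = Σ_{i<j} kqᵢqⱼ/rᵢⱼ.
Pair separations: r₁₂ = 0.608 m, r₁₃ = 0.741 m, r₂₃ = 1.13 m.
U = (-3.66×10⁻⁷) + (5.32×10⁻⁷) + (-3.14×10⁻⁷) = -1.48×10⁻⁷ J.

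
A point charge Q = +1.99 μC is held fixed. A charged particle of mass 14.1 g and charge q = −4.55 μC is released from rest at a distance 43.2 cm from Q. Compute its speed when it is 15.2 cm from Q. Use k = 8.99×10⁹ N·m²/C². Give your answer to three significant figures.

7.02 m/s

Only the electrostatic force acts, so mechanical energy is conserved: ½mv² = U₁ − U₂ = kQq(1/r₁ − 1/r₂).
U₁ − U₂ = (8.99×10⁹ N·m²/C²)(1.99×10⁻⁶ C)(-4.55×10⁻⁶ C)(1/0.432 − 1/0.152) = 0.347 J.
v = √(2·0.347/0.0141) = 7.02 m/s.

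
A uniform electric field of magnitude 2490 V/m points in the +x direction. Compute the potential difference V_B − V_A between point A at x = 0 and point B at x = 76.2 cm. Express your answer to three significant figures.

-1900 V

In a uniform field, potential decreases in the direction of E: V_B − V_A = −E·Δx.
V_B − V_A = −(2490 V/m)(0.762 m) = -1900 V.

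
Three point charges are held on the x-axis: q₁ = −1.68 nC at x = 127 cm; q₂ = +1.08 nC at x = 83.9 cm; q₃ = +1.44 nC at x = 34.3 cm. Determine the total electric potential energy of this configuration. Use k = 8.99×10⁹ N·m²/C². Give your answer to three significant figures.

The assembly work is the sum of pairwise potential energies, U = Σ_{i<j} kqᵢqⱼ/rᵢⱼ.
Pair separations: r₁₂ = 0.431 m, r₁₃ = 0.927 m, r₂₃ = 0.496 m.
U = (-3.78×10⁻⁸) + (-2.35×10⁻⁸) + (2.82×10⁻⁸) = -3.31×10⁻⁸ J.

-3.31×10⁻⁸ J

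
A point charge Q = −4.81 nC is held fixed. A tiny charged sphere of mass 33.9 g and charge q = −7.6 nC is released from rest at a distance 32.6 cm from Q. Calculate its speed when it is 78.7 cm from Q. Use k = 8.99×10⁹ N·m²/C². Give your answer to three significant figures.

Only the electrostatic force acts, so mechanical energy is conserved: ½mv² = U₁ − U₂ = kQq(1/r₁ − 1/r₂).
U₁ − U₂ = (8.99×10⁹ N·m²/C²)(-4.81×10⁻⁹ C)(-7.60×10⁻⁹ C)(1/0.326 − 1/0.787) = 5.91×10⁻⁷ J.
v = √(2·5.91×10⁻⁷/0.0339) = 5.90×10⁻³ m/s.

5.90×10⁻³ m/s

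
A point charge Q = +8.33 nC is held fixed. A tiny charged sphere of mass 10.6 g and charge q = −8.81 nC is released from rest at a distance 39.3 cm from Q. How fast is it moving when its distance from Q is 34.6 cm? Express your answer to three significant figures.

Only the electrostatic force acts, so mechanical energy is conserved: ½mv² = U₁ − U₂ = kQq(1/r₁ − 1/r₂).
U₁ − U₂ = (8.99×10⁹ N·m²/C²)(8.33×10⁻⁹ C)(-8.81×10⁻⁹ C)(1/0.393 − 1/0.346) = 2.28×10⁻⁷ J.
v = √(2·2.28×10⁻⁷/0.0106) = 6.56×10⁻³ m/s.

6.56×10⁻³ m/s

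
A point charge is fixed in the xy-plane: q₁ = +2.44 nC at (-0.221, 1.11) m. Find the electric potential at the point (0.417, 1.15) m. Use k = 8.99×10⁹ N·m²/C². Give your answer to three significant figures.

The total potential is the scalar sum of each charge's contribution, V = Σ kqᵢ/rᵢ.
Distances from the field point to each charge: r₁ = 0.639 m.
V = k[(2.44×10⁻⁹)/(0.639)] = 34.3 V.

34.3 V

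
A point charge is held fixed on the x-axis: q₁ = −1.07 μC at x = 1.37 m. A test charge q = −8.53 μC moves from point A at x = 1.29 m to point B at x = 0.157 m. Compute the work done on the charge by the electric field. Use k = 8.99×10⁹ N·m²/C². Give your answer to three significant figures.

0.958 J

The work done by the electric force is W_field = −ΔU = −q(V_B − V_A) = q(V_A − V_B).
At A: distance to the source charge is 0.0800 m; V_A = kq₁/r = -1.20×10⁵ V.
At B: distance to the source charge is 1.21 m; V_B = kq₁/r = -7930 V.
ΔV = V_B − V_A = 1.12×10⁵ V.
W_field = −qΔV = −(-8.53×10⁻⁶ C)(1.12×10⁵ V) = 0.958 J.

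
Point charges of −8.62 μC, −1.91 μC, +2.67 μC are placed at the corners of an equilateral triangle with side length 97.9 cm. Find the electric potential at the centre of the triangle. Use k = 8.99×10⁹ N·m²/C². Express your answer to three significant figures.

The total potential is the scalar sum of each charge's contribution, V = Σ kqᵢ/rᵢ.
The distance from each vertex to the centroid is a/√3 = 0.565 m.
V = k[(-8.62×10⁻⁶)/(0.565) + (-1.91×10⁻⁶)/(0.565) + (2.67×10⁻⁶)/(0.565)] = -1.25×10⁵ V.

-1.25×10⁵ V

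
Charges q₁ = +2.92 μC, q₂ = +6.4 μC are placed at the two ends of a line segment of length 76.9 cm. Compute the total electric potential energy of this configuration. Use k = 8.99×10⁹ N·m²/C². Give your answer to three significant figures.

0.218 J

The assembly work is the sum of pairwise potential energies, U = Σ_{i<j} kqᵢqⱼ/rᵢⱼ.
The separation is r = 0.769 m.
U = (0.218) = 0.218 J.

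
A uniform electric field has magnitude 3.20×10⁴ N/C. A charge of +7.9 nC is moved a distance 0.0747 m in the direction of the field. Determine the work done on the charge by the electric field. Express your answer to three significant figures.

1.89×10⁻⁵ J

The potential change for a displacement 0.0747 m in the direction of the field is ΔV = −Ed = -2390 V.
W_field = −qΔV = 1.89×10⁻⁵ J.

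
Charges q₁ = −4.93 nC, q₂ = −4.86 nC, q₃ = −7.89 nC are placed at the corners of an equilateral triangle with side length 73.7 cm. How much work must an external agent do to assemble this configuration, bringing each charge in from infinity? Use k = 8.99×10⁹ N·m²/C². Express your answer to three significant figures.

1.23×10⁻⁶ J

The assembly work is the sum of pairwise potential energies, U = Σ_{i<j} kqᵢqⱼ/rᵢⱼ.
All three pair separations equal the side length, 0.737 m.
U = (2.92×10⁻⁷) + (4.74×10⁻⁷) + (4.68×10⁻⁷) = 1.23×10⁻⁶ J.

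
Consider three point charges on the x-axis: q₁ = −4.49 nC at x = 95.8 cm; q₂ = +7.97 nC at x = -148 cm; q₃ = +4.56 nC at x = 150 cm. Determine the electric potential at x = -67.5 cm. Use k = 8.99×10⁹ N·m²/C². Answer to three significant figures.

Electric potential is a scalar, so the contributions from each charge add algebraically: V = Σ kqᵢ/rᵢ.
Distances from the field point to each charge: r₁ = 1.63 m, r₂ = 0.805 m, r₃ = 2.17 m.
V = k[(-4.49×10⁻⁹)/(1.63) + (7.97×10⁻⁹)/(0.805) + (4.56×10⁻⁹)/(2.17)] = 83.1 V.

83.1 V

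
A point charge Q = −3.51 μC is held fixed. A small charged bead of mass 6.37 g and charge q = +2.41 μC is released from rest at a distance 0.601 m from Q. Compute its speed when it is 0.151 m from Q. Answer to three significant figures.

Only the electrostatic force acts, so mechanical energy is conserved: ½mv² = U₁ − U₂ = kQq(1/r₁ − 1/r₂).
U₁ − U₂ = (8.99×10⁹ N·m²/C²)(-3.51×10⁻⁶ C)(2.41×10⁻⁶ C)(1/0.601 − 1/0.151) = 0.377 J.
v = √(2·0.377/6.37×10⁻³) = 10.9 m/s.

10.9 m/s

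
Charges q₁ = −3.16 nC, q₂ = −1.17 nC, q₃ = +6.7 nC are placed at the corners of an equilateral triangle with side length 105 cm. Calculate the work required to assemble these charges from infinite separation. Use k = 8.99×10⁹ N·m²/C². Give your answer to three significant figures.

-2.17×10⁻⁷ J

The assembly work is the sum of pairwise potential energies, U = Σ_{i<j} kqᵢqⱼ/rᵢⱼ.
All three pair separations equal the side length, 1.05 m.
U = (3.17×10⁻⁸) + (-1.81×10⁻⁷) + (-6.71×10⁻⁸) = -2.17×10⁻⁷ J.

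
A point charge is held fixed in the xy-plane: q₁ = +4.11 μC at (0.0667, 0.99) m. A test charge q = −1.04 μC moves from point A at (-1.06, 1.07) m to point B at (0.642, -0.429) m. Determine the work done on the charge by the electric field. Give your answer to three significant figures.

The work done by the electric force is W_field = −ΔU = −q(V_B − V_A) = q(V_A − V_B).
At A: distance to the source charge is 1.13 m; V_A = kq₁/r = 3.27×10⁴ V.
At B: distance to the source charge is 1.53 m; V_B = kq₁/r = 2.41×10⁴ V.
ΔV = V_B − V_A = -8580 V.
W_field = −qΔV = −(-1.04×10⁻⁶ C)(-8580 V) = -8.92×10⁻³ J.

-8.92×10⁻³ J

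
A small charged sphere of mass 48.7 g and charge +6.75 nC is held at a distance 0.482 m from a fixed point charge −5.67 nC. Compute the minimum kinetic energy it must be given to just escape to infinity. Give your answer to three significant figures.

7.14×10⁻⁷ J

To just escape, total mechanical energy must reach zero at infinity: ½mv²_min + U = 0, so ½mv²_min = −U = |kQq|/r.
|U| = |kQq|/r = (8.99×10⁹ N·m²/C²)(5.67×10⁻⁹)(6.75×10⁻⁹)/(0.482) = 7.14×10⁻⁷ J.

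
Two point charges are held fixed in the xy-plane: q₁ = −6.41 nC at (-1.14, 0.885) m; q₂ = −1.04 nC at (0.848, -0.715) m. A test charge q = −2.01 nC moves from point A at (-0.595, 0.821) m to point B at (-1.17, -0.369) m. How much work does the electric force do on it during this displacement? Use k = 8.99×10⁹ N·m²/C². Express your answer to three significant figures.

1.18×10⁻⁷ J

The work done by the electric force is W_field = −ΔU = −q(V_B − V_A) = q(V_A − V_B).
At A: distances to the source charges are 0.549 m, 2.11 m; V_A = Σ kqᵢ/rᵢ = -109 V.
At B: distances to the source charges are 1.25 m, 2.05 m; V_B = Σ kqᵢ/rᵢ = -50.5 V.
ΔV = V_B − V_A = 58.9 V.
W_field = −qΔV = −(-2.01×10⁻⁹ C)(58.9 V) = 1.18×10⁻⁷ J.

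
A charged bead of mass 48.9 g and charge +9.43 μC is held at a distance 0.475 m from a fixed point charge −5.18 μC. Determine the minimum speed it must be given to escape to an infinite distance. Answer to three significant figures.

6.15 m/s

To just escape, total mechanical energy must reach zero at infinity: ½mv²_min + U = 0, so ½mv²_min = −U = |kQq|/r.
|U| = |kQq|/r = (8.99×10⁹ N·m²/C²)(5.18×10⁻⁶)(9.43×10⁻⁶)/(0.475) = 0.925 J.
v_min = √(2|U|/m) = √(2·0.925/0.0489) = 6.15 m/s.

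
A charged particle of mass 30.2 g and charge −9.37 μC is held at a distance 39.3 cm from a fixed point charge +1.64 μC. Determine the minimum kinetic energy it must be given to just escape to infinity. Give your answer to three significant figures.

To just escape, total mechanical energy must reach zero at infinity: ½mv²_min + U = 0, so ½mv²_min = −U = |kQq|/r.
|U| = |kQq|/r = (8.99×10⁹ N·m²/C²)(1.64×10⁻⁶)(9.37×10⁻⁶)/(0.393) = 0.352 J.

0.352 J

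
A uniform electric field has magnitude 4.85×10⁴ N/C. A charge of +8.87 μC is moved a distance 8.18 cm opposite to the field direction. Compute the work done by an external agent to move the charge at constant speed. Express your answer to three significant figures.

The potential change for a displacement 8.18 cm opposite to the field direction is ΔV = +Ed = 3970 V.
W_ext = qΔV = 0.0352 J.

0.0352 J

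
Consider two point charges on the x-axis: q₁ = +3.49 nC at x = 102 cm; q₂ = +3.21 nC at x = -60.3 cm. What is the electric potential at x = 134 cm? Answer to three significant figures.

The total potential is the scalar sum of each charge's contribution, V = Σ kqᵢ/rᵢ.
Distances from the field point to each charge: r₁ = 0.320 m, r₂ = 1.94 m.
V = k[(3.49×10⁻⁹)/(0.320) + (3.21×10⁻⁹)/(1.94)] = 113 V.

113 V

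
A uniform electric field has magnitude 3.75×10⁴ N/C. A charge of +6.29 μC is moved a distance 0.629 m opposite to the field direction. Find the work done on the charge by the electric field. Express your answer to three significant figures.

-0.148 J

The potential change for a displacement 0.629 m opposite to the field direction is ΔV = +Ed = 2.36×10⁴ V.
W_field = −qΔV = -0.148 J.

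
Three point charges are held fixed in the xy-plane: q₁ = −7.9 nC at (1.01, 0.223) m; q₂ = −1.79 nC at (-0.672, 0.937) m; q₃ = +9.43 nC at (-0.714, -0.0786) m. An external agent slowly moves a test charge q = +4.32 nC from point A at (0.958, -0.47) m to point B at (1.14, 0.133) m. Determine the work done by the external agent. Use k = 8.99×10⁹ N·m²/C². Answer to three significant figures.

For quasistatic motion the external work equals the change in potential energy: W_ext = qΔV = q(V_B − V_A).
At A: distances to the source charges are 0.695 m, 2.15 m, 1.72 m; V_A = Σ kqᵢ/rᵢ = -60.3 V.
At B: distances to the source charges are 0.158 m, 1.98 m, 1.87 m; V_B = Σ kqᵢ/rᵢ = -412 V.
ΔV = V_B − V_A = -352 V.
W_ext = qΔV = (4.32×10⁻⁹ C)(-352 V) = -1.52×10⁻⁶ J.

-1.52×10⁻⁶ J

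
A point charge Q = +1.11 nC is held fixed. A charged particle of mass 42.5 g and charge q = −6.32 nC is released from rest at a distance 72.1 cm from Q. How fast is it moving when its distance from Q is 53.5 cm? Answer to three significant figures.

1.20×10⁻³ m/s

Only the electrostatic force acts, so mechanical energy is conserved: ½mv² = U₁ − U₂ = kQq(1/r₁ − 1/r₂).
U₁ − U₂ = (8.99×10⁹ N·m²/C²)(1.11×10⁻⁹ C)(-6.32×10⁻⁹ C)(1/0.721 − 1/0.535) = 3.04×10⁻⁸ J.
v = √(2·3.04×10⁻⁸/0.0425) = 1.20×10⁻³ m/s.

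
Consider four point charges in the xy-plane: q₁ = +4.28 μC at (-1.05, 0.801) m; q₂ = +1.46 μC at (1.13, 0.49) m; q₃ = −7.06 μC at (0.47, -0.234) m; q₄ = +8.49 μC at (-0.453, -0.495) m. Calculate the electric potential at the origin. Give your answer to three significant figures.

The total potential is the scalar sum of each charge's contribution, V = Σ kqᵢ/rᵢ.
Distances from the field point to each charge: r₁ = 1.32 m, r₂ = 1.23 m, r₃ = 0.525 m, r₄ = 0.671 m.
V = k[(4.28×10⁻⁶)/(1.32) + (1.46×10⁻⁶)/(1.23) + (-7.06×10⁻⁶)/(0.525) + (8.49×10⁻⁶)/(0.671)] = 3.27×10⁴ V.

3.27×10⁴ V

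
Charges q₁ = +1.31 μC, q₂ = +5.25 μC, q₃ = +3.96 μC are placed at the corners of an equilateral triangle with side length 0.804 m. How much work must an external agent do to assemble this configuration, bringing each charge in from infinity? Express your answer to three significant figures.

0.367 J

The work to assemble the configuration equals its total potential energy, U = Σ kqᵢqⱼ/rᵢⱼ over all pairs.
All three pair separations equal the side length, 0.804 m.
U = (0.0769) + (0.0580) + (0.232) = 0.367 J.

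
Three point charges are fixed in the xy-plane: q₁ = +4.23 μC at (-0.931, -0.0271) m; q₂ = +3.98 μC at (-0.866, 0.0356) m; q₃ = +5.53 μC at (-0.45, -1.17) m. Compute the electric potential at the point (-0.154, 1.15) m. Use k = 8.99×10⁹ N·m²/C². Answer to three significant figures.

7.53×10⁴ V

Electric potential is a scalar, so the contributions from each charge add algebraically: V = Σ kqᵢ/rᵢ.
Distances from the field point to each charge: r₁ = 1.41 m, r₂ = 1.32 m, r₃ = 2.34 m.
V = k[(4.23×10⁻⁶)/(1.41) + (3.98×10⁻⁶)/(1.32) + (5.53×10⁻⁶)/(2.34)] = 7.53×10⁴ V.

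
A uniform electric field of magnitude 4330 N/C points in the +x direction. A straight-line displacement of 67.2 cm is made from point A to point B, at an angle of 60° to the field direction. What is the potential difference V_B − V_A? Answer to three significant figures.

Only the component of displacement along E changes the potential: ΔV = −E·d·cosθ.
ΔV = −(4330 V/m)(0.672 m)cos60° = -1450 V.

-1450 V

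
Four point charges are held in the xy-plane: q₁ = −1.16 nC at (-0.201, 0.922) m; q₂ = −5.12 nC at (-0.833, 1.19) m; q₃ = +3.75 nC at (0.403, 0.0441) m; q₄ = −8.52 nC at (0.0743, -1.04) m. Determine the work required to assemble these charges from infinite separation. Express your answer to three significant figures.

-1.07×10⁻⁷ J

The work to assemble the configuration equals its total potential energy, U = Σ kqᵢqⱼ/rᵢⱼ over all pairs.
Pair separations: r₁₂ = 0.686 m, r₁₃ = 1.07 m, r₁₄ = 1.98 m, r₂₃ = 1.69 m, r₂₄ = 2.41 m, r₃₄ = 1.13 m.
Summing all 6 pair terms gives U = -1.07×10⁻⁷ J.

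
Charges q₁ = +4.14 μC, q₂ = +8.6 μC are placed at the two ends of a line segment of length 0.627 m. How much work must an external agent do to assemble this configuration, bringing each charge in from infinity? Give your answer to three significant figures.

0.510 J

The assembly work is the sum of pairwise potential energies, U = Σ_{i<j} kqᵢqⱼ/rᵢⱼ.
The separation is r = 0.627 m.
U = (0.510) = 0.510 J.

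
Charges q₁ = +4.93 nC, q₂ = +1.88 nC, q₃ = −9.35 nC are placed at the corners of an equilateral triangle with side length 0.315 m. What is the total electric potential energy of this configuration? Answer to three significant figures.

The work to assemble the configuration equals its total potential energy, U = Σ kqᵢqⱼ/rᵢⱼ over all pairs.
All three pair separations equal the side length, 0.315 m.
U = (2.65×10⁻⁷) + (-1.32×10⁻⁶) + (-5.02×10⁻⁷) = -1.55×10⁻⁶ J.

-1.55×10⁻⁶ J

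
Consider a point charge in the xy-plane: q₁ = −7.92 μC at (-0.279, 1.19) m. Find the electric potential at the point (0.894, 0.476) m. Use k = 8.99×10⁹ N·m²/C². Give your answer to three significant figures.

Electric potential is a scalar, so the contributions from each charge add algebraically: V = Σ kqᵢ/rᵢ.
Distances from the field point to each charge: r₁ = 1.37 m.
V = k[(-7.92×10⁻⁶)/(1.37)] = -5.18×10⁴ V.

-5.18×10⁴ V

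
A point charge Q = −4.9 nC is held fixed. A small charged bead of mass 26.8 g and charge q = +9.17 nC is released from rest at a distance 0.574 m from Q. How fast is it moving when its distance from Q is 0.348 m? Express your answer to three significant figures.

5.84×10⁻³ m/s

Only the electrostatic force acts, so mechanical energy is conserved: ½mv² = U₁ − U₂ = kQq(1/r₁ − 1/r₂).
U₁ − U₂ = (8.99×10⁹ N·m²/C²)(-4.90×10⁻⁹ C)(9.17×10⁻⁹ C)(1/0.574 − 1/0.348) = 4.57×10⁻⁷ J.
v = √(2·4.57×10⁻⁷/0.0268) = 5.84×10⁻³ m/s.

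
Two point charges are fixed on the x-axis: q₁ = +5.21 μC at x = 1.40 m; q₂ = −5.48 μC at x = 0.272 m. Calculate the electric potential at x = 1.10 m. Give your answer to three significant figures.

Electric potential is a scalar, so the contributions from each charge add algebraically: V = Σ kqᵢ/rᵢ.
Distances from the field point to each charge: r₁ = 0.300 m, r₂ = 0.828 m.
V = k[(5.21×10⁻⁶)/(0.300) + (-5.48×10⁻⁶)/(0.828)] = 9.66×10⁴ V.

9.66×10⁴ V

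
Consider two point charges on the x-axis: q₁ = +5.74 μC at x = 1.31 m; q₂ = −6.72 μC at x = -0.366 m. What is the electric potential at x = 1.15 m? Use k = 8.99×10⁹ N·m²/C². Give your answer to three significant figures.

2.83×10⁵ V

Electric potential is a scalar, so the contributions from each charge add algebraically: V = Σ kqᵢ/rᵢ.
Distances from the field point to each charge: r₁ = 0.160 m, r₂ = 1.52 m.
V = k[(5.74×10⁻⁶)/(0.160) + (-6.72×10⁻⁶)/(1.52)] = 2.83×10⁵ V.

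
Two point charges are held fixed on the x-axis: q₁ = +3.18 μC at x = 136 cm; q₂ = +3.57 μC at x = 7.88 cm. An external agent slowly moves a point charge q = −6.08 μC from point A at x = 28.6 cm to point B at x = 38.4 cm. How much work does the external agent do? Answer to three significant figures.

For quasistatic motion the external work equals the change in potential energy: W_ext = qΔV = q(V_B − V_A).
At A: distances to the source charges are 1.07 m, 0.207 m; V_A = Σ kqᵢ/rᵢ = 1.82×10⁵ V.
At B: distances to the source charges are 0.976 m, 0.305 m; V_B = Σ kqᵢ/rᵢ = 1.34×10⁵ V.
ΔV = V_B − V_A = -4.71×10⁴ V.
W_ext = qΔV = (-6.08×10⁻⁶ C)(-4.71×10⁴ V) = 0.286 J.

0.286 J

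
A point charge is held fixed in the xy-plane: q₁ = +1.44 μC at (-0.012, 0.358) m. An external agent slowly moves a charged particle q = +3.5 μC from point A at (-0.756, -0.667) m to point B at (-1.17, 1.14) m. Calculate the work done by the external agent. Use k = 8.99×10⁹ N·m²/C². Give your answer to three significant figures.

For quasistatic motion the external work equals the change in potential energy: W_ext = qΔV = q(V_B − V_A).
At A: distance to the source charge is 1.27 m; V_A = kq₁/r = 1.02×10⁴ V.
At B: distance to the source charge is 1.40 m; V_B = kq₁/r = 9260 V.
ΔV = V_B − V_A = -956 V.
W_ext = qΔV = (3.50×10⁻⁶ C)(-956 V) = -3.35×10⁻³ J.

-3.35×10⁻³ J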